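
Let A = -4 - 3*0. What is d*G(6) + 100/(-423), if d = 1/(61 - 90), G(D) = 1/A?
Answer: -11177/49068 ≈ -0.22779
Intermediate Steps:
A = -4 (A = -4 + 0 = -4)
G(D) = -¼ (G(D) = 1/(-4) = -¼)
d = -1/29 (d = 1/(-29) = -1/29 ≈ -0.034483)
d*G(6) + 100/(-423) = -1/29*(-¼) + 100/(-423) = 1/116 + 100*(-1/423) = 1/116 - 100/423 = -11177/49068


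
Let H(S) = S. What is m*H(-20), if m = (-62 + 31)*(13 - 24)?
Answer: -6820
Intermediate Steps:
m = 341 (m = -31*(-11) = 341)
m*H(-20) = 341*(-20) = -6820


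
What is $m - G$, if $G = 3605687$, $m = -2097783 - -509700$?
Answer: $-5193770$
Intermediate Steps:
$m = -1588083$ ($m = -2097783 + 509700 = -1588083$)
$m - G = -1588083 - 3605687 = -5193770$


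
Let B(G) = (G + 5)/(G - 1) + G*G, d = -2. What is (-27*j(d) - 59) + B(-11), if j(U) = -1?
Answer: 179/2 ≈ 89.500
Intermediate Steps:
B(G) = G² + (5 + G)/(-1 + G) (B(G) = (5 + G)/(-1 + G) + G² = G² + (5 + G)/(-1 + G))
(-27*j(d) - 59) + B(-11) = (-27*(-1) - 59) + (5 - 11 + (-11)³ - 1*(-11)²)/(-1 - 11) = (27 - 59) + (5 - 11 - 1331 - 1*121)/(-12) = -32 - (5 - 11 - 1331 - 121)/12 = -32 - 1/12*(-1458) = -32 + 243/2 = 179/2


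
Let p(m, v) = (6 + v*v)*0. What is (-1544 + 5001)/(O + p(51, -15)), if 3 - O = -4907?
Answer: 3457/4910 ≈ 0.70407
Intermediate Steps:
O = 4910 (O = 3 - 1*(-4907) = 3 + 4907 = 4910)
p(m, v) = 0 (p(m, v) = (6 + v²)*0 = 0)
(-1544 + 5001)/(O + p(51, -15)) = (-1544 + 5001)/(4910 + 0) = 3457/4910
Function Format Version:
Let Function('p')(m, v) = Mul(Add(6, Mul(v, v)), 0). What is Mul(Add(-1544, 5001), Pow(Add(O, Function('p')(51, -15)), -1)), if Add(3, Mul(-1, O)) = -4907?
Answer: Rational(3457, 4910) ≈ 0.70407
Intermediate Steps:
O = 4910 (O = Add(3, Mul(-1, -4907)) = Add(3, 4907) = 4910)
Function('p')(m, v) = 0 (Function('p')(m, v) = Mul(Add(6, Pow(v, 2)), 0) = 0)
Mul(Add(-1544, 5001), Pow(Add(O, Function('p')(51, -15)), -1)) = Mul(Add(-1544, 5001), Pow(Add(4910, 0), -1)) = Mul(3457, Pow(4910, -1)) = Mul(3457, Rational(1, 4910)) = Rational(3457, 4910)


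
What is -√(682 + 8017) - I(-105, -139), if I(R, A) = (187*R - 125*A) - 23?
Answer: 2283 - √8699 ≈ 2189.7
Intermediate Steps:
I(R, A) = -23 - 125*A + 187*R (I(R, A) = (-125*A + 187*R) - 23 = -23 - 125*A + 187*R)
-√(682 + 8017) - I(-105, -139) = -√(682 + 8017) - (-23 - 125*(-139) + 187*(-105)) = -√8699 - (-23 + 17375 - 19635) = -√8699 - 1*(-2283) = -√8699 + 2283 = 2283 - √8699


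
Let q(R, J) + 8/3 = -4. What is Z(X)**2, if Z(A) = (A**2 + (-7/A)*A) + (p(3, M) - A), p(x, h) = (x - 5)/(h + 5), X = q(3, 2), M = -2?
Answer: 152881/81 ≈ 1887.4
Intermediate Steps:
q(R, J) = -20/3 (q(R, J) = -8/3 - 4 = -20/3)
X = -20/3 ≈ -6.6667
p(x, h) = (-5 + x)/(5 + h)
Z(A) = -23/3 + A**2 - A (Z(A) = (A**2 + (-7/A)*A) + ((-5 + 3)/(5 - 2) - A) = (A**2 - 7) + (-2/3 - A) = (-7 + A**2) + ((1/3)*(-2) - A) = (-7 + A**2) + (-2/3 - A) = -23/3 + A**2 - A)
Z(X)**2 = (-23/3 + (-20/3)**2 - 1*(-20/3))**2 = (-23/3 + 400/9 + 20/3)**2 = (391/9)**2 = 152881/81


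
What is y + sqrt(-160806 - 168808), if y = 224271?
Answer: 224271 + I*sqrt(329614) ≈ 2.2427e+5 + 574.12*I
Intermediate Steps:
y + sqrt(-160806 - 168808) = 224271 + sqrt(-160806 - 168808) = 224271 + sqrt(-329614) = 224271 + I*sqrt(329614)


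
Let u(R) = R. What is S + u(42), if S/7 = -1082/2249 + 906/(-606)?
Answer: 6398091/227149 ≈ 28.167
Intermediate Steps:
S = -3142167/227149 (S = 7*(-1082/2249 + 906/(-606)) = 7*(-1082*1/2249 + 906*(-1/606)) = 7*(-1082/2249 - 151/101) = 7*(-448881/227149) = -3142167/227149 ≈ -13.833)
S + u(42) = -3142167/227149 + 42 = 6398091/227149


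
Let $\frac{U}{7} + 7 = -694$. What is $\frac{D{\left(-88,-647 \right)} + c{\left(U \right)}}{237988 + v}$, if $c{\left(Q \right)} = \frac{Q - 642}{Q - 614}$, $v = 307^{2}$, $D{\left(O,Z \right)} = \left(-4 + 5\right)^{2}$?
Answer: $\frac{11070}{1834280477} \approx 6.0351 \cdot 10^{-6}$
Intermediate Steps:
$U = -4907$ ($U = -49 + 7 \left(-694\right) = -49 - 4858 = -4907$)
$D{\left(O,Z \right)} = 1$ ($D{\left(O,Z \right)} = 1^{2} = 1$)
$v = 94249$
$c{\left(Q \right)} = \frac{-642 + Q}{-614 + Q}$
$\frac{D{\left(-88,-647 \right)} + c{\left(U \right)}}{237988 + v} = \frac{1 + \frac{-642 - 4907}{-614 - 4907}}{237988 + 94249} = \frac{1 + \frac{1}{-5521} \left(-5549\right)}{332237} = \left(1 - - \frac{5549}{5521}\right) \frac{1}{332237} = \left(1 + \frac{5549}{5521}\right) \frac{1}{332237} = \frac{11070}{5521} \cdot \frac{1}{332237} = \frac{11070}{1834280477}$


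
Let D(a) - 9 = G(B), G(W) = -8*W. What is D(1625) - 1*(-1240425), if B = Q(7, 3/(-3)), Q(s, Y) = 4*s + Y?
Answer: 1240218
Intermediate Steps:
Q(s, Y) = Y + 4*s
B = 27 (B = 3/(-3) + 4*7 = 3*(-⅓) + 28 = -1 + 28 = 27)
D(a) = -207 (D(a) = 9 - 8*27 = 9 - 216 = -207)
D(1625) - 1*(-1240425) = -207 - 1*(-1240425) = -207 + 1240425 = 1240218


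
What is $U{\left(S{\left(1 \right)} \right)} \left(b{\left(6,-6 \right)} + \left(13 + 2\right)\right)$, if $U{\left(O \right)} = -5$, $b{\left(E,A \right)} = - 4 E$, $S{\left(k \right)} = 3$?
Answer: $45$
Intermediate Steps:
$U{\left(S{\left(1 \right)} \right)} \left(b{\left(6,-6 \right)} + \left(13 + 2\right)\right) = - 5 \left(\left(-4\right) 6 + \left(13 + 2\right)\right) = - 5 \left(-24 + 15\right) = \left(-5\right) \left(-9\right) = 45$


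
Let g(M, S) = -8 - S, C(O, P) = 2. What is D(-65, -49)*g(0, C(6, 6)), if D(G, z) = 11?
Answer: -110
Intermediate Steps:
D(-65, -49)*g(0, C(6, 6)) = 11*(-8 - 1*2) = 11*(-8 - 2) = 11*(-10) = -110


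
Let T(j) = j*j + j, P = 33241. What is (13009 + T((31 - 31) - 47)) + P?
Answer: 48412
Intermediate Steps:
T(j) = j + j² (T(j) = j² + j = j + j²)
(13009 + T((31 - 31) - 47)) + P = (13009 + ((31 - 31) - 47)*(1 + ((31 - 31) - 47))) + 33241 = (13009 + (0 - 47)*(1 + (0 - 47))) + 33241 = (13009 - 47*(1 - 47)) + 33241 = (13009 - 47*(-46)) + 33241 = (13009 + 2162) + 33241 = 15171 + 33241 = 48412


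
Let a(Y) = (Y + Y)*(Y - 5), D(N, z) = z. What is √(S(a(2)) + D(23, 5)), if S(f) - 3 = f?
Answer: 2*I ≈ 2.0*I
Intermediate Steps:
a(Y) = 2*Y*(-5 + Y) (a(Y) = (2*Y)*(-5 + Y) = 2*Y*(-5 + Y))
S(f) = 3 + f
√(S(a(2)) + D(23, 5)) = √((3 + 2*2*(-5 + 2)) + 5) = √((3 + 2*2*(-3)) + 5) = √((3 - 12) + 5) = √(-9 + 5) = √(-4) = 2*I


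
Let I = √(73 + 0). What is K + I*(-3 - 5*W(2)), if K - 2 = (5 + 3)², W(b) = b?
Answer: 66 - 13*√73 ≈ -45.072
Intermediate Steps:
K = 66 (K = 2 + (5 + 3)² = 2 + 8² = 2 + 64 = 66)
I = √73 ≈ 8.5440
K + I*(-3 - 5*W(2)) = 66 + √73*(-3 - 5*2) = 66 + √73*(-3 - 10) = 66 + √73*(-13) = 66 - 13*√73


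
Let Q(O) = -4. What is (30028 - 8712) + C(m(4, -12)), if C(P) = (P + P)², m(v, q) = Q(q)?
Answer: 21380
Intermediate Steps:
m(v, q) = -4
C(P) = 4*P² (C(P) = (2*P)² = 4*P²)
(30028 - 8712) + C(m(4, -12)) = (30028 - 8712) + 4*(-4)² = 21316 + 4*16 = 21316 + 64 = 21380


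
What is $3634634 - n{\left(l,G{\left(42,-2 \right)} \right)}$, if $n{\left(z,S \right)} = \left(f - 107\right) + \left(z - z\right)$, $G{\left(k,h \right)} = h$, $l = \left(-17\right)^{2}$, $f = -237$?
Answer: $3634978$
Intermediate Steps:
$l = 289$
$n{\left(z,S \right)} = -344$ ($n{\left(z,S \right)} = \left(-237 - 107\right) + \left(z - z\right) = -344 + 0 = -344$)
$3634634 - n{\left(l,G{\left(42,-2 \right)} \right)} = 3634634 - -344 = 3634634 + 344 = 3634978$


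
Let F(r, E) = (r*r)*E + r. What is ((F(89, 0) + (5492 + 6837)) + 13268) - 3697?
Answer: 21989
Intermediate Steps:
F(r, E) = r + E*r**2 (F(r, E) = r**2*E + r = E*r**2 + r = r + E*r**2)
((F(89, 0) + (5492 + 6837)) + 13268) - 3697 = ((89*(1 + 0*89) + (5492 + 6837)) + 13268) - 3697 = ((89*(1 + 0) + 12329) + 13268) - 3697 = ((89*1 + 12329) + 13268) - 3697 = ((89 + 12329) + 13268) - 3697 = (12418 + 13268) - 3697 = 25686 - 3697 = 21989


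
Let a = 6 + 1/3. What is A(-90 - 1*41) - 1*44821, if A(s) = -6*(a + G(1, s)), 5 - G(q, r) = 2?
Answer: -44877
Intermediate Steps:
G(q, r) = 3 (G(q, r) = 5 - 1*2 = 5 - 2 = 3)
a = 19/3 (a = 6 + ⅓ = 19/3 ≈ 6.3333)
A(s) = -56 (A(s) = -6*(19/3 + 3) = -6*28/3 = -56)
A(-90 - 1*41) - 1*44821 = -56 - 1*44821 = -56 - 44821 = -44877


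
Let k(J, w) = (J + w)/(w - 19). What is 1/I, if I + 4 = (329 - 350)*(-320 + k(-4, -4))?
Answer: 23/154300 ≈ 0.00014906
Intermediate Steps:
k(J, w) = (J + w)/(-19 + w)
I = 154300/23 (I = -4 + (329 - 350)*(-320 + (-4 - 4)/(-19 - 4)) = -4 - 21*(-320 - 8/(-23)) = -4 - 21*(-320 - 1/23*(-8)) = -4 - 21*(-320 + 8/23) = -4 - 21*(-7352/23) = -4 + 154392/23 = 154300/23 ≈ 6708.7)
1/I = 1/(154300/23) = 23/154300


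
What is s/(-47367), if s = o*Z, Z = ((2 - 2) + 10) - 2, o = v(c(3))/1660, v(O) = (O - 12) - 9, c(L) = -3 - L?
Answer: 6/2184145 ≈ 2.7471e-6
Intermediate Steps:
v(O) = -21 + O (v(O) = (-12 + O) - 9 = -21 + O)
o = -27/1660 (o = (-21 + (-3 - 1*3))/1660 = (-21 + (-3 - 3))*(1/1660) = (-21 - 6)*(1/1660) = -27*1/1660 = -27/1660 ≈ -0.016265)
Z = 8 (Z = (0 + 10) - 2 = 10 - 2 = 8)
s = -54/415 (s = -27/1660*8 = -54/415 ≈ -0.13012)
s/(-47367) = -54/415/(-47367) = -54/415*(-1/47367) = 6/2184145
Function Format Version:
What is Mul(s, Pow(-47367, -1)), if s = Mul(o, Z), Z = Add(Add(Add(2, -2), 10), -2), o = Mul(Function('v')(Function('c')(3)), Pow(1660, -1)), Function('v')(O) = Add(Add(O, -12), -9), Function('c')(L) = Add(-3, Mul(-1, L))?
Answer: Rational(6, 2184145) ≈ 2.7471e-6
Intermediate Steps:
Function('v')(O) = Add(-21, O) (Function('v')(O) = Add(Add(-12, O), -9) = Add(-21, O))
o = Rational(-27, 1660) (o = Mul(Add(-21, Add(-3, Mul(-1, 3))), Pow(1660, -1)) = Mul(Add(-21, Add(-3, -3)), Rational(1, 1660)) = Mul(Add(-21, -6), Rational(1, 1660)) = Mul(-27, Rational(1, 1660)) = Rational(-27, 1660) ≈ -0.016265)
Z = 8 (Z = Add(Add(0, 10), -2) = Add(10, -2) = 8)
s = Rational(-54, 415) (s = Mul(Rational(-27, 1660), 8) = Rational(-54, 415) ≈ -0.13012)
Mul(s, Pow(-47367, -1)) = Mul(Rational(-54, 415), Pow(-47367, -1)) = Mul(Rational(-54, 415), Rational(-1, 47367)) = Rational(6, 2184145)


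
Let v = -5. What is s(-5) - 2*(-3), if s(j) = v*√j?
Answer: 6 - 5*I*√5 ≈ 6.0 - 11.18*I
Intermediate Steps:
s(j) = -5*√j
s(-5) - 2*(-3) = -5*I*√5 - 2*(-3) = -5*I*√5 + 6 = 6 - 5*I*√5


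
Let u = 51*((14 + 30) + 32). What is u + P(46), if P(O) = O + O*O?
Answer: 6038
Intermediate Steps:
u = 3876 (u = 51*(44 + 32) = 51*76 = 3876)
P(O) = O + O**2
u + P(46) = 3876 + 46*(1 + 46) = 3876 + 46*47 = 3876 + 2162 = 6038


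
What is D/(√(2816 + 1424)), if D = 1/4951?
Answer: √265/5248060 ≈ 3.1019e-6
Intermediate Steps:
D = 1/4951 ≈ 0.00020198
D/(√(2816 + 1424)) = 1/(4951*(√(2816 + 1424))) = 1/(4951*(√4240)) = 1/(4951*((4*√265))) = (√265/1060)/4951 = √265/5248060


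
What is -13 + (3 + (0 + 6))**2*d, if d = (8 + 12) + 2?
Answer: 1769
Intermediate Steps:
d = 22 (d = 20 + 2 = 22)
-13 + (3 + (0 + 6))**2*d = -13 + (3 + (0 + 6))**2*22 = -13 + (3 + 6)**2*22 = -13 + 9**2*22 = -13 + 81*22 = -13 + 1782 = 1769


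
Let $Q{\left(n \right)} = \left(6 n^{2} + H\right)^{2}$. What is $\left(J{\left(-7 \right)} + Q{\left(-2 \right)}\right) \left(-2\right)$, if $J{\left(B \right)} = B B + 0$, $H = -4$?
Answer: $-898$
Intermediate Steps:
$J{\left(B \right)} = B^{2}$ ($J{\left(B \right)} = B^{2} + 0 = B^{2}$)
$Q{\left(n \right)} = \left(-4 + 6 n^{2}\right)^{2}$ ($Q{\left(n \right)} = \left(6 n^{2} - 4\right)^{2} = \left(-4 + 6 n^{2}\right)^{2}$)
$\left(J{\left(-7 \right)} + Q{\left(-2 \right)}\right) \left(-2\right) = \left(\left(-7\right)^{2} + 4 \left(-2 + 3 \left(-2\right)^{2}\right)^{2}\right) \left(-2\right) = \left(49 + 4 \left(-2 + 3 \cdot 4\right)^{2}\right) \left(-2\right) = \left(49 + 4 \left(-2 + 12\right)^{2}\right) \left(-2\right) = \left(49 + 4 \cdot 10^{2}\right) \left(-2\right) = \left(49 + 4 \cdot 100\right) \left(-2\right) = \left(49 + 400\right) \left(-2\right) = 449 \left(-2\right) = -898$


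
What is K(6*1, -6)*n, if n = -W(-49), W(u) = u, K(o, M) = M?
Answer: -294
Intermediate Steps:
n = 49 (n = -1*(-49) = 49)
K(6*1, -6)*n = -6*49 = -294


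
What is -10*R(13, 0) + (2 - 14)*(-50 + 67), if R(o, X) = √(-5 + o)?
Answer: -204 - 20*√2 ≈ -232.28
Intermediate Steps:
-10*R(13, 0) + (2 - 14)*(-50 + 67) = -10*√(-5 + 13) + (2 - 14)*(-50 + 67) = -20*√2 - 12*17 = -20*√2 - 204 = -204 - 20*√2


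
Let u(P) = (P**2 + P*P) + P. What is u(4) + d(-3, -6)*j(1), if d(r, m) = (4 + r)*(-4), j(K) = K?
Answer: 32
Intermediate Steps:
d(r, m) = -16 - 4*r
u(P) = P + 2*P**2 (u(P) = (P**2 + P**2) + P = 2*P**2 + P = P + 2*P**2)
u(4) + d(-3, -6)*j(1) = 4*(1 + 2*4) + (-16 - 4*(-3))*1 = 4*(1 + 8) + (-16 + 12)*1 = 4*9 - 4*1 = 36 - 4 = 32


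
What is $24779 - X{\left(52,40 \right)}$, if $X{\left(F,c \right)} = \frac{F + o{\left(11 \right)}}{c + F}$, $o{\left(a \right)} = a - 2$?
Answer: $\frac{2279607}{92} \approx 24778.0$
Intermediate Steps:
$o{\left(a \right)} = -2 + a$
$X{\left(F,c \right)} = \frac{9 + F}{F + c}$ ($X{\left(F,c \right)} = \frac{F + \left(-2 + 11\right)}{c + F} = \frac{F + 9}{F + c} = \frac{9 + F}{F + c}$)
$24779 - X{\left(52,40 \right)} = 24779 - \frac{9 + 52}{52 + 40} = 24779 - \frac{1}{92} \cdot 61 = 24779 - \frac{61}{92} = \frac{2279607}{92}$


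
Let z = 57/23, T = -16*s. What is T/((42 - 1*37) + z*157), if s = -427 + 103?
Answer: 14904/1133 ≈ 13.154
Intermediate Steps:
s = -324
T = 5184 (T = -16*(-324) = 5184)
z = 57/23 (z = 57*(1/23) = 57/23 ≈ 2.4783)
T/((42 - 1*37) + z*157) = 5184/((42 - 1*37) + (57/23)*157) = 5184/((42 - 37) + 8949/23) = 5184/(5 + 8949/23) = 5184/(9064/23) = 5184*(23/9064) = 14904/1133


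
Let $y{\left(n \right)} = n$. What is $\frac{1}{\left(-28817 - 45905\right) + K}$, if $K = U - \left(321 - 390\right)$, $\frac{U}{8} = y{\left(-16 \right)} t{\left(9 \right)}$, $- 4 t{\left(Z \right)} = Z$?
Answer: $- \frac{1}{74365} \approx -1.3447 \cdot 10^{-5}$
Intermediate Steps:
$t{\left(Z \right)} = - \frac{Z}{4}$
$U = 288$ ($U = 8 \left(- 16 \left(\left(- \frac{1}{4}\right) 9\right)\right) = 8 \left(\left(-16\right) \left(- \frac{9}{4}\right)\right) = 8 \cdot 36 = 288$)
$K = 357$ ($K = 288 - \left(321 - 390\right) = 288 - -69 = 288 + 69 = 357$)
$\frac{1}{\left(-28817 - 45905\right) + K} = \frac{1}{\left(-28817 - 45905\right) + 357} = \frac{1}{-74722 + 357} = \frac{1}{-74365} = - \frac{1}{74365}$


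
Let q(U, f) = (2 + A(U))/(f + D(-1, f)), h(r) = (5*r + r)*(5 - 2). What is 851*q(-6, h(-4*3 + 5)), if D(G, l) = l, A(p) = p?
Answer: 851/63 ≈ 13.508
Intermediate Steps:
h(r) = 18*r (h(r) = (6*r)*3 = 18*r)
q(U, f) = (2 + U)/(2*f) (q(U, f) = (2 + U)/(f + f) = (2 + U)/((2*f)) = (2 + U)*(1/(2*f)) = (2 + U)/(2*f))
851*q(-6, h(-4*3 + 5)) = 851*((2 - 6)/(2*((18*(-4*3 + 5))))) = 851*((½)*(-4)/(18*(-12 + 5))) = 851*((½)*(-4)/(18*(-7))) = 851*((½)*(-4)/(-126)) = 851*((½)*(-1/126)*(-4)) = 851*(1/63) = 851/63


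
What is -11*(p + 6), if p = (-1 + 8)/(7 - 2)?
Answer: -407/5 ≈ -81.400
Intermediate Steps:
p = 7/5 ≈ 1.4000
-11*(p + 6) = -11*(7/5 + 6) = -11*37/5 = -407/5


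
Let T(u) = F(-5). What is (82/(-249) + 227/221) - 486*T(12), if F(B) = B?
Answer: 133758871/55029 ≈ 2430.7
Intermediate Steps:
T(u) = -5
(82/(-249) + 227/221) - 486*T(12) = (82/(-249) + 227/221) - 486*(-5) = (82*(-1/249) + 227*(1/221)) + 2430 = (-82/249 + 227/221) + 2430 = 38401/55029 + 2430 = 133758871/55029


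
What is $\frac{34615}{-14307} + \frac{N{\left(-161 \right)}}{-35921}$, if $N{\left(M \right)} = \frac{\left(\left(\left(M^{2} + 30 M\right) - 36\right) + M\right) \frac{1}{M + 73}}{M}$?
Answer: $- \frac{8808433425089}{3640621655748} \approx -2.4195$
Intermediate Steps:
$N{\left(M \right)} = \frac{-36 + M^{2} + 31 M}{M \left(73 + M\right)}$ ($N{\left(M \right)} = \frac{\left(\left(-36 + M^{2} + 30 M\right) + M\right) \frac{1}{73 + M}}{M} = \frac{\left(-36 + M^{2} + 31 M\right) \frac{1}{73 + M}}{M} = \frac{\frac{1}{73 + M} \left(-36 + M^{2} + 31 M\right)}{M} = \frac{-36 + M^{2} + 31 M}{M \left(73 + M\right)}$)
$\frac{34615}{-14307} + \frac{N{\left(-161 \right)}}{-35921} = \frac{34615}{-14307} + \frac{\frac{1}{-161} \frac{1}{73 - 161} \left(-36 + \left(-161\right)^{2} + 31 \left(-161\right)\right)}{-35921} = 34615 \left(- \frac{1}{14307}\right) + - \frac{-36 + 25921 - 4991}{161 \left(-88\right)} \left(- \frac{1}{35921}\right) = - \frac{34615}{14307} + \left(- \frac{1}{161}\right) \left(- \frac{1}{88}\right) 20894 \left(- \frac{1}{35921}\right) = - \frac{34615}{14307} + \frac{10447}{7084} \left(- \frac{1}{35921}\right) = - \frac{34615}{14307} - \frac{10447}{254464364} = - \frac{8808433425089}{3640621655748}$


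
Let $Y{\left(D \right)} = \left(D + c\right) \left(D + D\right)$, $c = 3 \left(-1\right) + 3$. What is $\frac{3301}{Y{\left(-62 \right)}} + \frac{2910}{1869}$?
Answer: $\frac{9513883}{4789624} \approx 1.9864$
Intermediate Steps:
$c = 0$ ($c = -3 + 3 = 0$)
$Y{\left(D \right)} = 2 D^{2}$ ($Y{\left(D \right)} = \left(D + 0\right) \left(D + D\right) = D 2 D = 2 D^{2}$)
$\frac{3301}{Y{\left(-62 \right)}} + \frac{2910}{1869} = \frac{3301}{2 \left(-62\right)^{2}} + \frac{2910}{1869} = \frac{3301}{2 \cdot 3844} + 2910 \cdot \frac{1}{1869} = \frac{3301}{7688} + \frac{970}{623} = \frac{9513883}{4789624}$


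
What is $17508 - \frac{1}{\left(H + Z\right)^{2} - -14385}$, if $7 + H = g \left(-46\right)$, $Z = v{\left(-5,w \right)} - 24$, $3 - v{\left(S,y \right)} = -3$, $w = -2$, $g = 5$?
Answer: $\frac{1390310279}{79410} \approx 17508.0$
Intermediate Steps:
$v{\left(S,y \right)} = 6$ ($v{\left(S,y \right)} = 3 - -3 = 3 + 3 = 6$)
$Z = -18$ ($Z = 6 - 24 = -18$)
$H = -237$ ($H = -7 + 5 \left(-46\right) = -7 - 230 = -237$)
$17508 - \frac{1}{\left(H + Z\right)^{2} - -14385} = 17508 - \frac{1}{\left(-237 - 18\right)^{2} - -14385} = 17508 - \frac{1}{\left(-255\right)^{2} + 14385} = 17508 - \frac{1}{65025 + 14385} = 17508 - \frac{1}{79410} = \frac{1390310279}{79410}$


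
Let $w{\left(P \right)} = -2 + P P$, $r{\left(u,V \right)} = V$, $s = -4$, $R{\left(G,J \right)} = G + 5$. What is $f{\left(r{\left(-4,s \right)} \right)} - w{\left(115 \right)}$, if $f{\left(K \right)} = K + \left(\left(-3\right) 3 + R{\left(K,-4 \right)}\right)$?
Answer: $-13235$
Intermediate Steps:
$R{\left(G,J \right)} = 5 + G$
$w{\left(P \right)} = -2 + P^{2}$
$f{\left(K \right)} = -4 + 2 K$ ($f{\left(K \right)} = K + \left(\left(-3\right) 3 + \left(5 + K\right)\right) = K + \left(-9 + \left(5 + K\right)\right) = K + \left(-4 + K\right) = -4 + 2 K$)
$f{\left(r{\left(-4,s \right)} \right)} - w{\left(115 \right)} = \left(-4 + 2 \left(-4\right)\right) - \left(-2 + 115^{2}\right) = \left(-4 - 8\right) - \left(-2 + 13225\right) = -12 - 13223 = -13235$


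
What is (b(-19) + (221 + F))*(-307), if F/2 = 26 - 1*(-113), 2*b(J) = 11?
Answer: -309763/2 ≈ -1.5488e+5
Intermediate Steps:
b(J) = 11/2 (b(J) = (1/2)*11 = 11/2)
F = 278 (F = 2*(26 - 1*(-113)) = 2*(26 + 113) = 2*139 = 278)
(b(-19) + (221 + F))*(-307) = (11/2 + (221 + 278))*(-307) = (11/2 + 499)*(-307) = (1009/2)*(-307) = -309763/2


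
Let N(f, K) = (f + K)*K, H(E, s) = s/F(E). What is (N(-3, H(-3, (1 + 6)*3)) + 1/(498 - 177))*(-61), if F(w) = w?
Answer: -1370731/321 ≈ -4270.2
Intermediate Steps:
H(E, s) = s/E
N(f, K) = K*(K + f) (N(f, K) = (K + f)*K = K*(K + f))
(N(-3, H(-3, (1 + 6)*3)) + 1/(498 - 177))*(-61) = ((((1 + 6)*3)/(-3))*(((1 + 6)*3)/(-3) - 3) + 1/(498 - 177))*(-61) = (((7*3)*(-⅓))*((7*3)*(-⅓) - 3) + 1/321)*(-61) = ((21*(-⅓))*(21*(-⅓) - 3) + 1/321)*(-61) = (-7*(-7 - 3) + 1/321)*(-61) = (-7*(-10) + 1/321)*(-61) = (70 + 1/321)*(-61) = (22471/321)*(-61) = -1370731/321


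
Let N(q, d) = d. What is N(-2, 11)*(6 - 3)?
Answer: 33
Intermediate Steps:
N(-2, 11)*(6 - 3) = 11*(6 - 3) = 11*3 = 33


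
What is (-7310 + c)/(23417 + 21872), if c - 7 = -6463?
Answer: -13766/45289 ≈ -0.30396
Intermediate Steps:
c = -6456 (c = 7 - 6463 = -6456)
(-7310 + c)/(23417 + 21872) = (-7310 - 6456)/(23417 + 21872) = -13766/45289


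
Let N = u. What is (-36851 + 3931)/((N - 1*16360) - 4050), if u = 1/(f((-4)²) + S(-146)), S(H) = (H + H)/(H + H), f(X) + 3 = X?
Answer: 460880/285739 ≈ 1.6129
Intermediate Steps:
f(X) = -3 + X
S(H) = 1 (S(H) = (2*H)/((2*H)) = (2*H)*(1/(2*H)) = 1)
u = 1/14 (u = 1/((-3 + (-4)²) + 1) = 1/((-3 + 16) + 1) = 1/(13 + 1) = 1/14 ≈ 0.071429)
N = 1/14 ≈ 0.071429
(-36851 + 3931)/((N - 1*16360) - 4050) = (-36851 + 3931)/((1/14 - 1*16360) - 4050) = -32920/((1/14 - 16360) - 4050) = -32920/(-229039/14 - 4050) = -32920/(-285739/14) = -32920*(-14/285739) = 460880/285739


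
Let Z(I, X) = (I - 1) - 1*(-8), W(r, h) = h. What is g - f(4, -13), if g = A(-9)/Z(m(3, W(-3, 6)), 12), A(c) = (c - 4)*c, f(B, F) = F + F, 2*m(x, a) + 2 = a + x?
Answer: 260/7 ≈ 37.143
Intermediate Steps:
m(x, a) = -1 + a/2 + x/2 (m(x, a) = -1 + (a + x)/2 = -1 + (a/2 + x/2) = -1 + a/2 + x/2)
f(B, F) = 2*F
A(c) = c*(-4 + c) (A(c) = (-4 + c)*c = c*(-4 + c))
Z(I, X) = 7 + I (Z(I, X) = (-1 + I) + 8 = 7 + I)
g = 78/7 (g = (-9*(-4 - 9))/(7 + (-1 + (1/2)*6 + (1/2)*3)) = (-9*(-13))/(7 + (-1 + 3 + 3/2)) = 117/(7 + 7/2) = 117/(21/2) = 117*(2/21) = 78/7 ≈ 11.143)
g - f(4, -13) = 78/7 - 2*(-13) = 78/7 - 1*(-26) = 78/7 + 26 = 260/7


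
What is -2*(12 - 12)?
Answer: 0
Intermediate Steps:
-2*(12 - 12) = -2*0 = 0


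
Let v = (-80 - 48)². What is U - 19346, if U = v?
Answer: -2962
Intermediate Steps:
v = 16384 (v = (-128)² = 16384)
U = 16384
U - 19346 = 16384 - 19346 = -2962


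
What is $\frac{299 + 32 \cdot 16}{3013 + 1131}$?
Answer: $\frac{811}{4144} \approx 0.1957$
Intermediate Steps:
$\frac{299 + 32 \cdot 16}{3013 + 1131} = \frac{299 + 512}{4144} = 811 \cdot \frac{1}{4144} = \frac{811}{4144}$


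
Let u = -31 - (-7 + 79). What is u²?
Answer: 10609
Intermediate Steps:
u = -103 (u = -31 - 1*72 = -31 - 72 = -103)
u² = (-103)² = 10609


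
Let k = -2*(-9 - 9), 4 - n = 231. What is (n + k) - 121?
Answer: -312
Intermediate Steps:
n = -227 (n = 4 - 1*231 = 4 - 231 = -227)
k = 36 (k = -2*(-18) = 36)
(n + k) - 121 = (-227 + 36) - 121 = -191 - 121 = -312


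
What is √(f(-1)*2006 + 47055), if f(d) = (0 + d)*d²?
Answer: √45049 ≈ 212.25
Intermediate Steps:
f(d) = d³ (f(d) = d*d² = d³)
√(f(-1)*2006 + 47055) = √((-1)³*2006 + 47055) = √(-1*2006 + 47055) = √(-2006 + 47055) = √45049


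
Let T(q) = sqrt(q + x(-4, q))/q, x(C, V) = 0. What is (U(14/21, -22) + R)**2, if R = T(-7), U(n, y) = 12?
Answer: (84 - I*sqrt(7))**2/49 ≈ 143.86 - 9.0712*I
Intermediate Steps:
T(q) = 1/sqrt(q) (T(q) = sqrt(q + 0)/q = sqrt(q)/q = 1/sqrt(q))
R = -I*sqrt(7)/7 (R = 1/sqrt(-7) = -I*sqrt(7)/7 ≈ -0.37796*I)
(U(14/21, -22) + R)**2 = (12 - I*sqrt(7)/7)**2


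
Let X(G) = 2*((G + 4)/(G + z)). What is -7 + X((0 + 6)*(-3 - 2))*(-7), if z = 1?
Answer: -567/29 ≈ -19.552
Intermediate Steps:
X(G) = 2*(4 + G)/(1 + G) (X(G) = 2*((G + 4)/(G + 1)) = 2*((4 + G)/(1 + G)) = 2*(4 + G)/(1 + G))
-7 + X((0 + 6)*(-3 - 2))*(-7) = -7 + (2*(4 + (0 + 6)*(-3 - 2))/(1 + (0 + 6)*(-3 - 2)))*(-7) = -7 + (2*(4 + 6*(-5))/(1 + 6*(-5)))*(-7) = -7 + (2*(4 - 30)/(1 - 30))*(-7) = -7 + (2*(-26)/(-29))*(-7) = -7 + (2*(-1/29)*(-26))*(-7) = -7 + (52/29)*(-7) = -7 - 364/29 = -567/29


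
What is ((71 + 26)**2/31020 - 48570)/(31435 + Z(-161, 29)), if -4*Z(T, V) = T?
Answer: -1506631991/976362255 ≈ -1.5431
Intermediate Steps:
Z(T, V) = -T/4
((71 + 26)**2/31020 - 48570)/(31435 + Z(-161, 29)) = ((71 + 26)**2/31020 - 48570)/(31435 - 1/4*(-161)) = (97**2*(1/31020) - 48570)/(31435 + 161/4) = (9409*(1/31020) - 48570)/(125901/4) = (9409/31020 - 48570)*(4/125901) = -1506631991/31020*4/125901 = -1506631991/976362255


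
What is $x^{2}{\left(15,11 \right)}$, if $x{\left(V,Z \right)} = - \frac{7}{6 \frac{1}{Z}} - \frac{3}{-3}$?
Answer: $\frac{5041}{36} \approx 140.03$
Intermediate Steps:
$x{\left(V,Z \right)} = 1 - \frac{7 Z}{6}$ ($x{\left(V,Z \right)} = - 7 \frac{Z}{6} - -1 = - \frac{7 Z}{6} + 1 = 1 - \frac{7 Z}{6}$)
$x^{2}{\left(15,11 \right)} = \left(1 - \frac{77}{6}\right)^{2} = \left(- \frac{71}{6}\right)^{2} = \frac{5041}{36}$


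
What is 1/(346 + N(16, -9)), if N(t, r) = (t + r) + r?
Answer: 1/344 ≈ 0.0029070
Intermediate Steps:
N(t, r) = t + 2*r (N(t, r) = (r + t) + r = t + 2*r)
1/(346 + N(16, -9)) = 1/(346 + (16 + 2*(-9))) = 1/(346 + (16 - 18)) = 1/(346 - 2) = 1/344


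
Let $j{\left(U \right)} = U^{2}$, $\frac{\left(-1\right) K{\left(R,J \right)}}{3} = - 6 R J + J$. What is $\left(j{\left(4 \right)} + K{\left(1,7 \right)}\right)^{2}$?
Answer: $14641$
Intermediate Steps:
$K{\left(R,J \right)} = - 3 J + 18 J R$ ($K{\left(R,J \right)} = - 3 \left(- 6 R J + J\right) = - 3 \left(- 6 J R + J\right) = - 3 \left(J - 6 J R\right) = - 3 J + 18 J R$)
$\left(j{\left(4 \right)} + K{\left(1,7 \right)}\right)^{2} = \left(4^{2} + 3 \cdot 7 \left(-1 + 6 \cdot 1\right)\right)^{2} = \left(16 + 3 \cdot 7 \left(-1 + 6\right)\right)^{2} = \left(16 + 3 \cdot 7 \cdot 5\right)^{2} = \left(16 + 105\right)^{2} = 121^{2} = 14641$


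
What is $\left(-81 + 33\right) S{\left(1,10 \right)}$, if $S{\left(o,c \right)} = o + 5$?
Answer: $-288$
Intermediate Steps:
$S{\left(o,c \right)} = 5 + o$
$\left(-81 + 33\right) S{\left(1,10 \right)} = \left(-81 + 33\right) \left(5 + 1\right) = \left(-48\right) 6 = -288$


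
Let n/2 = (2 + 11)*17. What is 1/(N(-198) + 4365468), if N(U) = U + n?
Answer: 1/4365712 ≈ 2.2906e-7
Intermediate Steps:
n = 442 (n = 2*((2 + 11)*17) = 2*(13*17) = 2*221 = 442)
N(U) = 442 + U (N(U) = U + 442 = 442 + U)
1/(N(-198) + 4365468) = 1/((442 - 198) + 4365468) = 1/(244 + 4365468) = 1/4365712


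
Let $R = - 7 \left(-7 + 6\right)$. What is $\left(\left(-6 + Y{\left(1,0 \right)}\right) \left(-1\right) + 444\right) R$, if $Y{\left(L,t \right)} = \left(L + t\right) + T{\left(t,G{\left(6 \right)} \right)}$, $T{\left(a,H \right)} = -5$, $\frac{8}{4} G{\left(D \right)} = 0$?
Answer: $3178$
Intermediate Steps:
$G{\left(D \right)} = 0$ ($G{\left(D \right)} = \frac{1}{2} \cdot 0 = 0$)
$R = 7$ ($R = \left(-7\right) \left(-1\right) = 7$)
$Y{\left(L,t \right)} = -5 + L + t$ ($Y{\left(L,t \right)} = \left(L + t\right) - 5 = -5 + L + t$)
$\left(\left(-6 + Y{\left(1,0 \right)}\right) \left(-1\right) + 444\right) R = \left(\left(-6 + \left(-5 + 1 + 0\right)\right) \left(-1\right) + 444\right) 7 = \left(\left(-6 - 4\right) \left(-1\right) + 444\right) 7 = \left(\left(-10\right) \left(-1\right) + 444\right) 7 = \left(10 + 444\right) 7 = 454 \cdot 7 = 3178$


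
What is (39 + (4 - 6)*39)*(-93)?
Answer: 3627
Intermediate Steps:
(39 + (4 - 6)*39)*(-93) = (39 - 2*39)*(-93) = (39 - 78)*(-93) = -39*(-93) = 3627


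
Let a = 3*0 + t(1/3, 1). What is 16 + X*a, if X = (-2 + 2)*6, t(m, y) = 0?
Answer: 16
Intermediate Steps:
X = 0 (X = 0*6 = 0)
a = 0 (a = 3*0 + 0 = 0 + 0 = 0)
16 + X*a = 16 + 0*0 = 16 + 0 = 16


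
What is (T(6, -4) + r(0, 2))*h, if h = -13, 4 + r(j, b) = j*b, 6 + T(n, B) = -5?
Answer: 195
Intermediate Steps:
T(n, B) = -11 (T(n, B) = -6 - 5 = -11)
r(j, b) = -4 + b*j (r(j, b) = -4 + j*b = -4 + b*j)
(T(6, -4) + r(0, 2))*h = (-11 + (-4 + 2*0))*(-13) = (-11 + (-4 + 0))*(-13) = (-11 - 4)*(-13) = -15*(-13) = 195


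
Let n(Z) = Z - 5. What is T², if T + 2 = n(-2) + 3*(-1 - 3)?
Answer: 441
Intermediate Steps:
n(Z) = -5 + Z
T = -21 (T = -2 + ((-5 - 2) + 3*(-1 - 3)) = -2 + (-7 + 3*(-4)) = -2 + (-7 - 12) = -2 - 19 = -21)
T² = (-21)² = 441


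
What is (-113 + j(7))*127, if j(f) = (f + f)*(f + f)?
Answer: 10541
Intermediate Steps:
j(f) = 4*f² (j(f) = (2*f)*(2*f) = 4*f²)
(-113 + j(7))*127 = (-113 + 4*7²)*127 = (-113 + 4*49)*127 = (-113 + 196)*127 = 83*127 = 10541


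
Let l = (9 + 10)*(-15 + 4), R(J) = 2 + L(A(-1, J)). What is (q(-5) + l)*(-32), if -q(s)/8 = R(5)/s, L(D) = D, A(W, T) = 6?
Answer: 31392/5 ≈ 6278.4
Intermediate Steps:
R(J) = 8 (R(J) = 2 + 6 = 8)
l = -209 (l = 19*(-11) = -209)
q(s) = -64/s
(q(-5) + l)*(-32) = (-64/(-5) - 209)*(-32) = (-64*(-⅕) - 209)*(-32) = (64/5 - 209)*(-32) = -981/5*(-32) = 31392/5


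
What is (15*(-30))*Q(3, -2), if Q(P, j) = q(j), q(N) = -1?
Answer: 450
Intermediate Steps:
Q(P, j) = -1
(15*(-30))*Q(3, -2) = (15*(-30))*(-1) = -450*(-1) = 450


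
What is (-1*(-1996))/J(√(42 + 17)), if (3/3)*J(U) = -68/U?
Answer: -499*√59/17 ≈ -225.46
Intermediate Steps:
J(U) = -68/U
(-1*(-1996))/J(√(42 + 17)) = (-1*(-1996))/((-68/√(42 + 17))) = 1996/((-68*√59/59)) = 1996*(-√59/68) = -499*√59/17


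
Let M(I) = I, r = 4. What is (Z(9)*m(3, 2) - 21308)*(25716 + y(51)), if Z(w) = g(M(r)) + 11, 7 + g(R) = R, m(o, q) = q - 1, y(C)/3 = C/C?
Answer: -547814700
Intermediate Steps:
y(C) = 3 (y(C) = 3*(C/C) = 3*1 = 3)
m(o, q) = -1 + q
g(R) = -7 + R
Z(w) = 8 (Z(w) = (-7 + 4) + 11 = -3 + 11 = 8)
(Z(9)*m(3, 2) - 21308)*(25716 + y(51)) = (8*(-1 + 2) - 21308)*(25716 + 3) = (8*1 - 21308)*25719 = (8 - 21308)*25719 = -21300*25719 = -547814700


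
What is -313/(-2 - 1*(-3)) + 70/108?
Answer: -16867/54 ≈ -312.35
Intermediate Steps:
-313/(-2 - 1*(-3)) + 70/108 = -313/(-2 + 3) + 70*(1/108) = -313/1 + 35/54 = -313*1 + 35/54 = -313 + 35/54 = -16867/54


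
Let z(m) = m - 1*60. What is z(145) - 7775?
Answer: -7690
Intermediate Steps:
z(m) = -60 + m (z(m) = m - 60 = -60 + m)
z(145) - 7775 = (-60 + 145) - 7775 = 85 - 7775 = -7690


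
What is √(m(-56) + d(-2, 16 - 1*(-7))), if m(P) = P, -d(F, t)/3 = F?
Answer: 5*I*√2 ≈ 7.0711*I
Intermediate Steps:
d(F, t) = -3*F
√(m(-56) + d(-2, 16 - 1*(-7))) = √(-56 - 3*(-2)) = √(-56 + 6) = √(-50) = 5*I*√2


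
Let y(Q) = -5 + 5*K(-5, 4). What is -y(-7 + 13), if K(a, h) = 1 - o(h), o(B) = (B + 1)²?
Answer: 125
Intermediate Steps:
o(B) = (1 + B)²
K(a, h) = 1 - (1 + h)²
y(Q) = -125 (y(Q) = -5 + 5*(1 - (1 + 4)²) = -5 + 5*(1 - 1*5²) = -5 + 5*(1 - 1*25) = -5 + 5*(1 - 25) = -5 + 5*(-24) = -5 - 120 = -125)
-y(-7 + 13) = -1*(-125) = 125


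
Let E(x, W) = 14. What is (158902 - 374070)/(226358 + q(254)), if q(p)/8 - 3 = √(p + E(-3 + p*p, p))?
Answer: -12177540544/12812198193 + 860672*√67/12812198193 ≈ -0.94991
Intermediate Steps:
q(p) = 24 + 8*√(14 + p) (q(p) = 24 + 8*√(p + 14) = 24 + 8*√(14 + p))
(158902 - 374070)/(226358 + q(254)) = (158902 - 374070)/(226358 + (24 + 8*√(14 + 254))) = -215168/(226358 + (24 + 8*√268)) = -215168/(226358 + (24 + 8*(2*√67))) = -215168/(226358 + (24 + 16*√67)) = -215168/(226382 + 16*√67)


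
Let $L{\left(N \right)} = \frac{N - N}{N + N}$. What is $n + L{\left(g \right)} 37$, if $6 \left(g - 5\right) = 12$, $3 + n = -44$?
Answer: $-47$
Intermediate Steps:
$n = -47$ ($n = -3 - 44 = -47$)
$g = 7$ ($g = 5 + \frac{1}{6} \cdot 12 = 5 + 2 = 7$)
$L{\left(N \right)} = 0$ ($L{\left(N \right)} = \frac{0}{2 N} = 0 \frac{1}{2 N} = 0$)
$n + L{\left(g \right)} 37 = -47 + 0 \cdot 37 = -47 + 0 = -47$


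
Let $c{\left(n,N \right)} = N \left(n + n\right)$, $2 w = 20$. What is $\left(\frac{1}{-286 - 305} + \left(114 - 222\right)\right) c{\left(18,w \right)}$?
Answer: $- \frac{7659480}{197} \approx -38881.0$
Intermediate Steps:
$w = 10$ ($w = \frac{1}{2} \cdot 20 = 10$)
$c{\left(n,N \right)} = 2 N n$ ($c{\left(n,N \right)} = N 2 n = 2 N n$)
$\left(\frac{1}{-286 - 305} + \left(114 - 222\right)\right) c{\left(18,w \right)} = \left(\frac{1}{-286 - 305} + \left(114 - 222\right)\right) 2 \cdot 10 \cdot 18 = \left(\frac{1}{-591} + \left(114 - 222\right)\right) 360 = \left(- \frac{1}{591} - 108\right) 360 = \left(- \frac{63829}{591}\right) 360 = - \frac{7659480}{197}$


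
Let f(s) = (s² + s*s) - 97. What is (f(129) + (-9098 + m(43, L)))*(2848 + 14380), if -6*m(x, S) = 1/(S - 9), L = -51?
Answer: 37347379547/90 ≈ 4.1497e+8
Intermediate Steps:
f(s) = -97 + 2*s² (f(s) = (s² + s²) - 97 = 2*s² - 97 = -97 + 2*s²)
m(x, S) = -1/(6*(-9 + S)) (m(x, S) = -1/(6*(S - 9)) = -1/(6*(-9 + S)))
(f(129) + (-9098 + m(43, L)))*(2848 + 14380) = ((-97 + 2*129²) + (-9098 - 1/(-54 + 6*(-51))))*(2848 + 14380) = ((-97 + 2*16641) + (-9098 - 1/(-54 - 306)))*17228 = ((-97 + 33282) + (-9098 - 1/(-360)))*17228 = (33185 + (-9098 - 1*(-1/360)))*17228 = (33185 + (-9098 + 1/360))*17228 = (33185 - 3275279/360)*17228 = (8671321/360)*17228 = 37347379547/90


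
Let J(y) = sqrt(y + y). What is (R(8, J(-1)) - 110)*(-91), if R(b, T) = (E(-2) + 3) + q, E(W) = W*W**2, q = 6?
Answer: 9919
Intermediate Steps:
E(W) = W**3
J(y) = sqrt(2)*sqrt(y) (J(y) = sqrt(2*y) = sqrt(2)*sqrt(y))
R(b, T) = 1 (R(b, T) = ((-2)**3 + 3) + 6 = (-8 + 3) + 6 = -5 + 6 = 1)
(R(8, J(-1)) - 110)*(-91) = (1 - 110)*(-91) = -109*(-91) = 9919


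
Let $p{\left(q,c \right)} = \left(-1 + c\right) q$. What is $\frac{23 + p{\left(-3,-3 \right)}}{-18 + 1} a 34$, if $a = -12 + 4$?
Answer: $560$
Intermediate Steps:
$p{\left(q,c \right)} = q \left(-1 + c\right)$
$a = -8$
$\frac{23 + p{\left(-3,-3 \right)}}{-18 + 1} a 34 = \frac{23 - 3 \left(-1 - 3\right)}{-18 + 1} \left(-8\right) 34 = \frac{23 - -12}{-17} \left(-8\right) 34 = \left(23 + 12\right) \left(- \frac{1}{17}\right) \left(-8\right) 34 = 35 \left(- \frac{1}{17}\right) \left(-8\right) 34 = \left(- \frac{35}{17}\right) \left(-8\right) 34 = \frac{280}{17} \cdot 34 = 560$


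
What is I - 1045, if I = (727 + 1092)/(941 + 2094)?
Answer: -3169756/3035 ≈ -1044.4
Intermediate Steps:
I = 1819/3035 ≈ 0.59934
I - 1045 = 1819/3035 - 1045 = -3169756/3035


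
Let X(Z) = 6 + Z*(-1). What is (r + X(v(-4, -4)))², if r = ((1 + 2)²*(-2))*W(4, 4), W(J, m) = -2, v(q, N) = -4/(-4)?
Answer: 1681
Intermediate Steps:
v(q, N) = 1 (v(q, N) = -4*(-¼) = 1)
X(Z) = 6 - Z
r = 36 (r = ((1 + 2)²*(-2))*(-2) = (3²*(-2))*(-2) = (9*(-2))*(-2) = -18*(-2) = 36)
(r + X(v(-4, -4)))² = (36 + (6 - 1*1))² = (36 + (6 - 1))² = (36 + 5)² = 41² = 1681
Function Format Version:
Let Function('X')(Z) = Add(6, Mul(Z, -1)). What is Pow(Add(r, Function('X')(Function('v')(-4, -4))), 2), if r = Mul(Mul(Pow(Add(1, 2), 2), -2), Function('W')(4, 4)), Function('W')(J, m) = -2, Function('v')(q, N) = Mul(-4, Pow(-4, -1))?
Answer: 1681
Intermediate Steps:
Function('v')(q, N) = 1 (Function('v')(q, N) = Mul(-4, Rational(-1, 4)) = 1)
Function('X')(Z) = Add(6, Mul(-1, Z))
r = 36 (r = Mul(Mul(Pow(Add(1, 2), 2), -2), -2) = Mul(Mul(Pow(3, 2), -2), -2) = Mul(Mul(9, -2), -2) = Mul(-18, -2) = 36)
Pow(Add(r, Function('X')(Function('v')(-4, -4))), 2) = Pow(Add(36, Add(6, Mul(-1, 1))), 2) = Pow(Add(36, Add(6, -1)), 2) = Pow(Add(36, 5), 2) = Pow(41, 2) = 1681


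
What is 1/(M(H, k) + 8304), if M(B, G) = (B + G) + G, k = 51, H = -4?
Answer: 1/8402 ≈ 0.00011902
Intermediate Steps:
M(B, G) = B + 2*G
1/(M(H, k) + 8304) = 1/((-4 + 2*51) + 8304) = 1/((-4 + 102) + 8304) = 1/(98 + 8304) = 1/8402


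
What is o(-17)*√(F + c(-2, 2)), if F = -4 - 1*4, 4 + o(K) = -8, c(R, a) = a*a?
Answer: -24*I ≈ -24.0*I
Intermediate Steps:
c(R, a) = a²
o(K) = -12 (o(K) = -4 - 8 = -12)
F = -8 (F = -4 - 4 = -8)
o(-17)*√(F + c(-2, 2)) = -12*√(-8 + 2²) = -12*√(-8 + 4) = -24*I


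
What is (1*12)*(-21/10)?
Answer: -126/5 ≈ -25.200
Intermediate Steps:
(1*12)*(-21/10) = 12*(-21*1/10) = 12*(-21/10) = -126/5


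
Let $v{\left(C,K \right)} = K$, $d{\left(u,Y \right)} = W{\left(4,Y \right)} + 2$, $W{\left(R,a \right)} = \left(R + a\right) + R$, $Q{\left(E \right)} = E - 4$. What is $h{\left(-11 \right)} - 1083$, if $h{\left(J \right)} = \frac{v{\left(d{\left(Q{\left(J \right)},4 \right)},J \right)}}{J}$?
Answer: $-1082$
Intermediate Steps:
$Q{\left(E \right)} = -4 + E$
$W{\left(R,a \right)} = a + 2 R$
$d{\left(u,Y \right)} = 10 + Y$ ($d{\left(u,Y \right)} = \left(Y + 2 \cdot 4\right) + 2 = \left(Y + 8\right) + 2 = \left(8 + Y\right) + 2 = 10 + Y$)
$h{\left(J \right)} = 1$ ($h{\left(J \right)} = \frac{J}{J} = 1$)
$h{\left(-11 \right)} - 1083 = 1 - 1083 = -1082$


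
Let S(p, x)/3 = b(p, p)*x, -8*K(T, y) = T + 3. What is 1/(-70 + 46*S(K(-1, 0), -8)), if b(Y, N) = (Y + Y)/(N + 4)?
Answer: 5/386 ≈ 0.012953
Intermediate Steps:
K(T, y) = -3/8 - T/8 (K(T, y) = -(T + 3)/8 = -(3 + T)/8 = -3/8 - T/8)
b(Y, N) = 2*Y/(4 + N) (b(Y, N) = (2*Y)/(4 + N) = 2*Y/(4 + N))
S(p, x) = 6*p*x/(4 + p) (S(p, x) = 3*((2*p/(4 + p))*x) = 3*(2*p*x/(4 + p)) = 6*p*x/(4 + p))
1/(-70 + 46*S(K(-1, 0), -8)) = 1/(-70 + 46*(6*(-3/8 - ⅛*(-1))*(-8)/(4 + (-3/8 - ⅛*(-1))))) = 1/(-70 + 46*(6*(-3/8 + ⅛)*(-8)/(4 + (-3/8 + ⅛)))) = 1/(-70 + 46*(6*(-¼)*(-8)/(4 - ¼))) = 1/(-70 + 46*(6*(-¼)*(-8)/(15/4))) = 1/(-70 + 46*(6*(-¼)*(-8)*(4/15))) = 1/(-70 + 46*(16/5)) = 1/(-70 + 736/5) = 1/(386/5) = 5/386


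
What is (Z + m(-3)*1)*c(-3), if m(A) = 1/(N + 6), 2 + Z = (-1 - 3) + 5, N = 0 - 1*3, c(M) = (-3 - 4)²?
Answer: -98/3 ≈ -32.667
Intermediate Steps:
c(M) = 49 (c(M) = (-7)² = 49)
N = -3 (N = 0 - 3 = -3)
Z = -1 (Z = -2 + ((-1 - 3) + 5) = -2 + (-4 + 5) = -2 + 1 = -1)
m(A) = ⅓ (m(A) = 1/(-3 + 6) = 1/3 = ⅓)
(Z + m(-3)*1)*c(-3) = (-1 + (⅓)*1)*49 = (-1 + ⅓)*49 = -⅔*49 = -98/3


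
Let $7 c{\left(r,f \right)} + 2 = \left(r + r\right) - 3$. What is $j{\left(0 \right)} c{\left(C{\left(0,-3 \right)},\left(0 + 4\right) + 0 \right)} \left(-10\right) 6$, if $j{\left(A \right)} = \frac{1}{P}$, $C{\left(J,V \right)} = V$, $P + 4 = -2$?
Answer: $- \frac{110}{7} \approx -15.714$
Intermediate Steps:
$P = -6$ ($P = -4 - 2 = -6$)
$j{\left(A \right)} = - \frac{1}{6}$ ($j{\left(A \right)} = \frac{1}{-6} = - \frac{1}{6}$)
$c{\left(r,f \right)} = - \frac{5}{7} + \frac{2 r}{7}$ ($c{\left(r,f \right)} = - \frac{2}{7} + \frac{\left(r + r\right) - 3}{7} = - \frac{2}{7} + \frac{2 r - 3}{7} = - \frac{2}{7} + \frac{-3 + 2 r}{7} = - \frac{2}{7} + \left(- \frac{3}{7} + \frac{2 r}{7}\right) = - \frac{5}{7} + \frac{2 r}{7}$)
$j{\left(0 \right)} c{\left(C{\left(0,-3 \right)},\left(0 + 4\right) + 0 \right)} \left(-10\right) 6 = - \frac{- \frac{5}{7} + \frac{2}{7} \left(-3\right)}{6} \left(-10\right) 6 = - \frac{- \frac{5}{7} - \frac{6}{7}}{6} \left(-10\right) 6 = \left(- \frac{1}{6}\right) \left(- \frac{11}{7}\right) \left(-10\right) 6 = \frac{11}{42} \left(-10\right) 6 = \left(- \frac{55}{21}\right) 6 = - \frac{110}{7}$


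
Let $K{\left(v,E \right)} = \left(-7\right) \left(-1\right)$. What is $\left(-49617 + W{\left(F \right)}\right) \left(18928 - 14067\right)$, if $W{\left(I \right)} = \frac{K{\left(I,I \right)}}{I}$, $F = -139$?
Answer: $- \frac{33525198970}{139} \approx -2.4119 \cdot 10^{8}$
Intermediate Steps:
$K{\left(v,E \right)} = 7$
$W{\left(I \right)} = \frac{7}{I}$
$\left(-49617 + W{\left(F \right)}\right) \left(18928 - 14067\right) = \left(-49617 + \frac{7}{-139}\right) \left(18928 - 14067\right) = \left(-49617 + 7 \left(- \frac{1}{139}\right)\right) \left(18928 - 14067\right) = \left(-49617 - \frac{7}{139}\right) \left(18928 - 14067\right) = \left(- \frac{6896770}{139}\right) 4861 = - \frac{33525198970}{139}$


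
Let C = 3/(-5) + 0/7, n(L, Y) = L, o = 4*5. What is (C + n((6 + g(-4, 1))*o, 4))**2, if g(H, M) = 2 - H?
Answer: 1432809/25 ≈ 57312.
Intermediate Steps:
o = 20
C = -3/5 (C = 3*(-1/5) + 0*(1/7) = -3/5 + 0 = -3/5 ≈ -0.60000)
(C + n((6 + g(-4, 1))*o, 4))**2 = (-3/5 + (6 + (2 - 1*(-4)))*20)**2 = (-3/5 + (6 + (2 + 4))*20)**2 = (-3/5 + (6 + 6)*20)**2 = (-3/5 + 12*20)**2 = (-3/5 + 240)**2 = (1197/5)**2 = 1432809/25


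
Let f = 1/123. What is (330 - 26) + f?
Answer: 37393/123 ≈ 304.01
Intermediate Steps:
f = 1/123 ≈ 0.0081301
(330 - 26) + f = (330 - 26) + 1/123 = 304 + 1/123 = 37393/123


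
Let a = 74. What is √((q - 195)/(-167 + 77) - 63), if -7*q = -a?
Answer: I*√2687930/210 ≈ 7.8071*I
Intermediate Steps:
q = 74/7 (q = -(-1)*74/7 = -⅐*(-74) = 74/7 ≈ 10.571)
√((q - 195)/(-167 + 77) - 63) = √((74/7 - 195)/(-167 + 77) - 63) = √(-1291/7/(-90) - 63) = √(-1291/7*(-1/90) - 63) = √(1291/630 - 63) = √(-38399/630) = I*√2687930/210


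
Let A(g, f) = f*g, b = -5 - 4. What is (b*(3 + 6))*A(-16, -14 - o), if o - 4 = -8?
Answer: -12960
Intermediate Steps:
o = -4 (o = 4 - 8 = -4)
b = -9
(b*(3 + 6))*A(-16, -14 - o) = (-9*(3 + 6))*((-14 - 1*(-4))*(-16)) = (-9*9)*((-14 + 4)*(-16)) = -(-810)*(-16) = -81*160 = -12960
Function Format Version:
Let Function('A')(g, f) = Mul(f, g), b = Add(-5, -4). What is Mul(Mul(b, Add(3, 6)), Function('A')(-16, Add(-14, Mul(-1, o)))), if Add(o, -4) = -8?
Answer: -12960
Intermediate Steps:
o = -4 (o = Add(4, -8) = -4)
b = -9
Mul(Mul(b, Add(3, 6)), Function('A')(-16, Add(-14, Mul(-1, o)))) = Mul(Mul(-9, Add(3, 6)), Mul(Add(-14, Mul(-1, -4)), -16)) = Mul(Mul(-9, 9), Mul(Add(-14, 4), -16)) = Mul(-81, Mul(-10, -16)) = Mul(-81, 160) = -12960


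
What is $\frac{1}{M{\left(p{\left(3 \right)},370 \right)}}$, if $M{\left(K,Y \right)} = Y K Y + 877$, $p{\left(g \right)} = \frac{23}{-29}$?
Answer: $- \frac{29}{3123267} \approx -9.2852 \cdot 10^{-6}$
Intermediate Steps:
$p{\left(g \right)} = - \frac{23}{29}$ ($p{\left(g \right)} = 23 \left(- \frac{1}{29}\right) = - \frac{23}{29}$)
$M{\left(K,Y \right)} = 877 + K Y^{2}$ ($M{\left(K,Y \right)} = K Y Y + 877 = K Y^{2} + 877 = 877 + K Y^{2}$)
$\frac{1}{M{\left(p{\left(3 \right)},370 \right)}} = \frac{1}{877 - \frac{23 \cdot 370^{2}}{29}} = \frac{1}{877 - \frac{3148700}{29}} = \frac{1}{- \frac{3123267}{29}} = - \frac{29}{3123267}$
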